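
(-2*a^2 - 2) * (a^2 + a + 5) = -2*a^4 - 2*a^3 - 12*a^2 - 2*a - 10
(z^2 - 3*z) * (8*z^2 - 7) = 8*z^4 - 24*z^3 - 7*z^2 + 21*z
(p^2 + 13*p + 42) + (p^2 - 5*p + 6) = 2*p^2 + 8*p + 48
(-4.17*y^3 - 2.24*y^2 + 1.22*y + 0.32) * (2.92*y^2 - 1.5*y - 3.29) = -12.1764*y^5 - 0.285800000000001*y^4 + 20.6417*y^3 + 6.474*y^2 - 4.4938*y - 1.0528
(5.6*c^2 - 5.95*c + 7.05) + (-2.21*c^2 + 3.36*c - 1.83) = 3.39*c^2 - 2.59*c + 5.22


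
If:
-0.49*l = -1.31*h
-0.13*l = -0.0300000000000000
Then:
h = 0.09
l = 0.23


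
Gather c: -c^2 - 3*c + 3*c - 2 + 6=4 - c^2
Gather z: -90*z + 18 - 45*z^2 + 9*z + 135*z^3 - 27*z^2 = 135*z^3 - 72*z^2 - 81*z + 18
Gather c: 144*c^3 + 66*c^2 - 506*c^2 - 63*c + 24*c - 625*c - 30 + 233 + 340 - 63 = 144*c^3 - 440*c^2 - 664*c + 480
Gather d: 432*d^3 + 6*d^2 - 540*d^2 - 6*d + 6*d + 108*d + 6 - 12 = 432*d^3 - 534*d^2 + 108*d - 6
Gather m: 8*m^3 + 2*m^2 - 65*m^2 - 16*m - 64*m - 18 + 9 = 8*m^3 - 63*m^2 - 80*m - 9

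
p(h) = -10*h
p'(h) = -10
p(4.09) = -40.90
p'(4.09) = -10.00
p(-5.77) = 57.70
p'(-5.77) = -10.00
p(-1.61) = 16.10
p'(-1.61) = -10.00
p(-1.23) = 12.30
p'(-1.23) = -10.00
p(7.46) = -74.60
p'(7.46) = -10.00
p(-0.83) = 8.30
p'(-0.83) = -10.00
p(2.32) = -23.20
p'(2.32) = -10.00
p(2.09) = -20.90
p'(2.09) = -10.00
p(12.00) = -120.00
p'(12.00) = -10.00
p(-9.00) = 90.00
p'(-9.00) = -10.00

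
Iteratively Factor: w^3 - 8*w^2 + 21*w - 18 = (w - 2)*(w^2 - 6*w + 9) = (w - 3)*(w - 2)*(w - 3)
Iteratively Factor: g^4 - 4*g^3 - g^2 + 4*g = (g - 1)*(g^3 - 3*g^2 - 4*g) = g*(g - 1)*(g^2 - 3*g - 4) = g*(g - 1)*(g + 1)*(g - 4)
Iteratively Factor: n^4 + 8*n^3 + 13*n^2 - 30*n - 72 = (n + 3)*(n^3 + 5*n^2 - 2*n - 24) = (n - 2)*(n + 3)*(n^2 + 7*n + 12) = (n - 2)*(n + 3)^2*(n + 4)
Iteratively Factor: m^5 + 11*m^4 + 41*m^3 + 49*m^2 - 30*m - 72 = (m + 3)*(m^4 + 8*m^3 + 17*m^2 - 2*m - 24) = (m + 3)^2*(m^3 + 5*m^2 + 2*m - 8) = (m - 1)*(m + 3)^2*(m^2 + 6*m + 8) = (m - 1)*(m + 3)^2*(m + 4)*(m + 2)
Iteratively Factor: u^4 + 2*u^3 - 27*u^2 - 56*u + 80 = (u - 1)*(u^3 + 3*u^2 - 24*u - 80) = (u - 1)*(u + 4)*(u^2 - u - 20) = (u - 5)*(u - 1)*(u + 4)*(u + 4)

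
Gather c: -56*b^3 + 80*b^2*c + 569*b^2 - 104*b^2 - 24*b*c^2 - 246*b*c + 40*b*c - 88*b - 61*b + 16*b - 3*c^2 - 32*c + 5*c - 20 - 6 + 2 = -56*b^3 + 465*b^2 - 133*b + c^2*(-24*b - 3) + c*(80*b^2 - 206*b - 27) - 24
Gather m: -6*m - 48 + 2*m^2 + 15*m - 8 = 2*m^2 + 9*m - 56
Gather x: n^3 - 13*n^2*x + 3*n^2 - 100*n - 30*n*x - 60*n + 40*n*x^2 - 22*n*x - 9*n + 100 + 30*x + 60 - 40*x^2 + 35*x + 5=n^3 + 3*n^2 - 169*n + x^2*(40*n - 40) + x*(-13*n^2 - 52*n + 65) + 165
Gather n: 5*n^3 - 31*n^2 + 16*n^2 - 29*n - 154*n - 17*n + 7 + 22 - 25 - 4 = 5*n^3 - 15*n^2 - 200*n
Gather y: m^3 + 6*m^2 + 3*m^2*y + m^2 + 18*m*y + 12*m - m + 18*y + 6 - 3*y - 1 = m^3 + 7*m^2 + 11*m + y*(3*m^2 + 18*m + 15) + 5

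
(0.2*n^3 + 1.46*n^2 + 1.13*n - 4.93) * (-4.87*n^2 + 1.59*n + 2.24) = -0.974*n^5 - 6.7922*n^4 - 2.7337*n^3 + 29.0762*n^2 - 5.3075*n - 11.0432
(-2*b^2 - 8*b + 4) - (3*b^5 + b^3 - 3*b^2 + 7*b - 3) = -3*b^5 - b^3 + b^2 - 15*b + 7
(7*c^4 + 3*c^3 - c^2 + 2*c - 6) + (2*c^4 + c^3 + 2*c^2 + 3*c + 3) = 9*c^4 + 4*c^3 + c^2 + 5*c - 3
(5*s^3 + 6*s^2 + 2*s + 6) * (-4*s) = -20*s^4 - 24*s^3 - 8*s^2 - 24*s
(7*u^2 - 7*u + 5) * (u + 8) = 7*u^3 + 49*u^2 - 51*u + 40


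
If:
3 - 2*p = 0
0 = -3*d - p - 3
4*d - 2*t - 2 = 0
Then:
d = -3/2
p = 3/2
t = -4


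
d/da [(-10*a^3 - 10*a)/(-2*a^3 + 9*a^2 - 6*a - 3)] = 10*(-9*a^4 + 8*a^3 + 18*a^2 + 3)/(4*a^6 - 36*a^5 + 105*a^4 - 96*a^3 - 18*a^2 + 36*a + 9)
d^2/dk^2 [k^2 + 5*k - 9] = 2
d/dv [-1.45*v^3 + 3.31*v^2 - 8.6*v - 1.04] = -4.35*v^2 + 6.62*v - 8.6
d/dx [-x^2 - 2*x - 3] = -2*x - 2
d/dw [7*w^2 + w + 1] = 14*w + 1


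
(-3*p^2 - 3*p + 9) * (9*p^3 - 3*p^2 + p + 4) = -27*p^5 - 18*p^4 + 87*p^3 - 42*p^2 - 3*p + 36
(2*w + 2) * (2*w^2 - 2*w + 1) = 4*w^3 - 2*w + 2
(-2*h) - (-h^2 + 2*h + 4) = h^2 - 4*h - 4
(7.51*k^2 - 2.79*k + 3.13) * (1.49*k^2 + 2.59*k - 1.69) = 11.1899*k^4 + 15.2938*k^3 - 15.2543*k^2 + 12.8218*k - 5.2897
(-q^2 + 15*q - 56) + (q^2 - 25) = 15*q - 81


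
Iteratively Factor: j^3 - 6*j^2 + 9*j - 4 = (j - 1)*(j^2 - 5*j + 4) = (j - 1)^2*(j - 4)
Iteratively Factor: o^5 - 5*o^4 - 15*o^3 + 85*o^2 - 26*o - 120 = (o - 5)*(o^4 - 15*o^2 + 10*o + 24) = (o - 5)*(o + 4)*(o^3 - 4*o^2 + o + 6) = (o - 5)*(o - 2)*(o + 4)*(o^2 - 2*o - 3) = (o - 5)*(o - 3)*(o - 2)*(o + 4)*(o + 1)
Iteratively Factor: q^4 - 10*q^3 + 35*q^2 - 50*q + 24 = (q - 4)*(q^3 - 6*q^2 + 11*q - 6) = (q - 4)*(q - 2)*(q^2 - 4*q + 3) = (q - 4)*(q - 3)*(q - 2)*(q - 1)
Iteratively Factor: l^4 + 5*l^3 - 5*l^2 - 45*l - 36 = (l + 1)*(l^3 + 4*l^2 - 9*l - 36) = (l - 3)*(l + 1)*(l^2 + 7*l + 12) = (l - 3)*(l + 1)*(l + 4)*(l + 3)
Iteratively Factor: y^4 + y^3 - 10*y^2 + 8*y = (y - 2)*(y^3 + 3*y^2 - 4*y) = y*(y - 2)*(y^2 + 3*y - 4) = y*(y - 2)*(y + 4)*(y - 1)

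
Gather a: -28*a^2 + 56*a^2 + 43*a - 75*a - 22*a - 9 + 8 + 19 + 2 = 28*a^2 - 54*a + 20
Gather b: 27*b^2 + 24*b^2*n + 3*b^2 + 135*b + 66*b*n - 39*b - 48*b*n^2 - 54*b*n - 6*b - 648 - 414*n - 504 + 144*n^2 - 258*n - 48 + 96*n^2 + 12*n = b^2*(24*n + 30) + b*(-48*n^2 + 12*n + 90) + 240*n^2 - 660*n - 1200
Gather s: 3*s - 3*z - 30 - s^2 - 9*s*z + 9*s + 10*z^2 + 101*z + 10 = -s^2 + s*(12 - 9*z) + 10*z^2 + 98*z - 20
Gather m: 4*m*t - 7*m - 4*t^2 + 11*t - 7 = m*(4*t - 7) - 4*t^2 + 11*t - 7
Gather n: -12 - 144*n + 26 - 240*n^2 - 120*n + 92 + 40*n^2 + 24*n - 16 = -200*n^2 - 240*n + 90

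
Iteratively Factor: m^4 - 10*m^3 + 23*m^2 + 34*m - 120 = (m - 5)*(m^3 - 5*m^2 - 2*m + 24) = (m - 5)*(m - 4)*(m^2 - m - 6) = (m - 5)*(m - 4)*(m - 3)*(m + 2)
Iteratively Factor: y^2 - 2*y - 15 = (y + 3)*(y - 5)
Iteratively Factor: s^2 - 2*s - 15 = (s + 3)*(s - 5)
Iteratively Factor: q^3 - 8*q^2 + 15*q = (q - 5)*(q^2 - 3*q) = (q - 5)*(q - 3)*(q)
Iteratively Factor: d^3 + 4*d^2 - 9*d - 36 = (d + 4)*(d^2 - 9) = (d + 3)*(d + 4)*(d - 3)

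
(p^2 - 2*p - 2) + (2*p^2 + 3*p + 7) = 3*p^2 + p + 5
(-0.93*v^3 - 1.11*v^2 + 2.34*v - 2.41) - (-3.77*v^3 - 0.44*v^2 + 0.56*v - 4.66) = 2.84*v^3 - 0.67*v^2 + 1.78*v + 2.25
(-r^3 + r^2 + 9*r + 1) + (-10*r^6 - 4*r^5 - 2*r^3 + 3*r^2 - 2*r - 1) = -10*r^6 - 4*r^5 - 3*r^3 + 4*r^2 + 7*r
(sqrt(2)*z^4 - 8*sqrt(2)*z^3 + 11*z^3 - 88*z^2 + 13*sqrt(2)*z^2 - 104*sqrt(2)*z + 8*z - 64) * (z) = sqrt(2)*z^5 - 8*sqrt(2)*z^4 + 11*z^4 - 88*z^3 + 13*sqrt(2)*z^3 - 104*sqrt(2)*z^2 + 8*z^2 - 64*z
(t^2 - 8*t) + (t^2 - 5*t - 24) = 2*t^2 - 13*t - 24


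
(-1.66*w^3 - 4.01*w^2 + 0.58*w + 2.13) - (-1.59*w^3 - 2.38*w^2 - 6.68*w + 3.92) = -0.0699999999999998*w^3 - 1.63*w^2 + 7.26*w - 1.79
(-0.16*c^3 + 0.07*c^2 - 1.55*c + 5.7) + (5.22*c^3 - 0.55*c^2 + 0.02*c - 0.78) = 5.06*c^3 - 0.48*c^2 - 1.53*c + 4.92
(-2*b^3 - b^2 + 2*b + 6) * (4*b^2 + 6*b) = -8*b^5 - 16*b^4 + 2*b^3 + 36*b^2 + 36*b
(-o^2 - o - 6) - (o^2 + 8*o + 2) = -2*o^2 - 9*o - 8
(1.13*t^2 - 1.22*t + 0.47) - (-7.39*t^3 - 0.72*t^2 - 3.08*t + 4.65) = 7.39*t^3 + 1.85*t^2 + 1.86*t - 4.18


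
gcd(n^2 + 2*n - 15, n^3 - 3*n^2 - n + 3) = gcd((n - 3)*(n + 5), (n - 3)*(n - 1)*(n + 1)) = n - 3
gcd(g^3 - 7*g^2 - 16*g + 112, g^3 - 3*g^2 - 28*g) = g^2 - 3*g - 28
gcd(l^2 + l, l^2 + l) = l^2 + l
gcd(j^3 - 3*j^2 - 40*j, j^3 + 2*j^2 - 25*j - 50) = j + 5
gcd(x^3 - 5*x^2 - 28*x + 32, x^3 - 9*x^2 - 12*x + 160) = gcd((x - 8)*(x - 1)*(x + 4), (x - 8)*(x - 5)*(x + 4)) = x^2 - 4*x - 32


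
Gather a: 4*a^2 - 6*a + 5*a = 4*a^2 - a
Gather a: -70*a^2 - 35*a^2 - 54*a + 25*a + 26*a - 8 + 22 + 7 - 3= -105*a^2 - 3*a + 18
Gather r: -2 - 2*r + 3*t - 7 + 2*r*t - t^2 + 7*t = r*(2*t - 2) - t^2 + 10*t - 9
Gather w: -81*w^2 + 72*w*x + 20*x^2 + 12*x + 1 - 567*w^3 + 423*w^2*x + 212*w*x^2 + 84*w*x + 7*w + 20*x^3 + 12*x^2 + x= -567*w^3 + w^2*(423*x - 81) + w*(212*x^2 + 156*x + 7) + 20*x^3 + 32*x^2 + 13*x + 1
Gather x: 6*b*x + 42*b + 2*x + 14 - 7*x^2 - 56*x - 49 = 42*b - 7*x^2 + x*(6*b - 54) - 35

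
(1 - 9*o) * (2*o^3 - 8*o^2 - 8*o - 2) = -18*o^4 + 74*o^3 + 64*o^2 + 10*o - 2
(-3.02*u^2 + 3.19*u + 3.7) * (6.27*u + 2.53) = -18.9354*u^3 + 12.3607*u^2 + 31.2697*u + 9.361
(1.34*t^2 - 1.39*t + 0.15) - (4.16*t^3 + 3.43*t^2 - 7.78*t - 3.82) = -4.16*t^3 - 2.09*t^2 + 6.39*t + 3.97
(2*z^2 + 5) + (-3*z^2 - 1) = 4 - z^2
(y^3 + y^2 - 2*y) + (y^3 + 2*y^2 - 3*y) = 2*y^3 + 3*y^2 - 5*y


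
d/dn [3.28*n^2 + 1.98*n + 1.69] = 6.56*n + 1.98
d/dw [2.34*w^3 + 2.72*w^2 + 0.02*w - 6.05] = 7.02*w^2 + 5.44*w + 0.02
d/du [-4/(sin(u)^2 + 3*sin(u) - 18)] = 4*(2*sin(u) + 3)*cos(u)/(sin(u)^2 + 3*sin(u) - 18)^2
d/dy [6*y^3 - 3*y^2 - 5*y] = 18*y^2 - 6*y - 5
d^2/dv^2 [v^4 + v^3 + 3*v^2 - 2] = 12*v^2 + 6*v + 6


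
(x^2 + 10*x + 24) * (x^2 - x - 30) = x^4 + 9*x^3 - 16*x^2 - 324*x - 720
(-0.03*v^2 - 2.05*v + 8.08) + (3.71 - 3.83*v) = -0.03*v^2 - 5.88*v + 11.79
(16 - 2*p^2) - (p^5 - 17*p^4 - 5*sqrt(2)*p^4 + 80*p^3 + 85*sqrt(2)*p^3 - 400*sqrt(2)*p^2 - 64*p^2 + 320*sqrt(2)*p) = -p^5 + 5*sqrt(2)*p^4 + 17*p^4 - 85*sqrt(2)*p^3 - 80*p^3 + 62*p^2 + 400*sqrt(2)*p^2 - 320*sqrt(2)*p + 16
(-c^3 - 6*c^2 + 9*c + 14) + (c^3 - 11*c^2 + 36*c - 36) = -17*c^2 + 45*c - 22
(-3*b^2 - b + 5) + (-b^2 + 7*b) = -4*b^2 + 6*b + 5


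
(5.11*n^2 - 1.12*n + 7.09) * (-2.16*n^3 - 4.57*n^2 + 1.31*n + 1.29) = -11.0376*n^5 - 20.9335*n^4 - 3.5019*n^3 - 27.2766*n^2 + 7.8431*n + 9.1461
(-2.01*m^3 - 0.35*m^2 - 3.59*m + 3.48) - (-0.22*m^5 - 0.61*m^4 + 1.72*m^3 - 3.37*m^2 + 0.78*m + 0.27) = 0.22*m^5 + 0.61*m^4 - 3.73*m^3 + 3.02*m^2 - 4.37*m + 3.21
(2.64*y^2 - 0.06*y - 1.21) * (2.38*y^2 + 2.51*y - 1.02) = 6.2832*y^4 + 6.4836*y^3 - 5.7232*y^2 - 2.9759*y + 1.2342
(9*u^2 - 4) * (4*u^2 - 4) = 36*u^4 - 52*u^2 + 16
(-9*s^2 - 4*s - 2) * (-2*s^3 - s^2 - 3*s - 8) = 18*s^5 + 17*s^4 + 35*s^3 + 86*s^2 + 38*s + 16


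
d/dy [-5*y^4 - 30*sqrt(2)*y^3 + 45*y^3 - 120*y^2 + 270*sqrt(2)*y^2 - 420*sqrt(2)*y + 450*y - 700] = -20*y^3 - 90*sqrt(2)*y^2 + 135*y^2 - 240*y + 540*sqrt(2)*y - 420*sqrt(2) + 450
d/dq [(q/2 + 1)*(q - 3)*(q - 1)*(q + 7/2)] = 2*q^3 + 9*q^2/4 - 12*q - 23/4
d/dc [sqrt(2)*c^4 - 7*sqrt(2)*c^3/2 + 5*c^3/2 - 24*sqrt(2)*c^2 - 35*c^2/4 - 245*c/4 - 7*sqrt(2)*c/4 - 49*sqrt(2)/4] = 4*sqrt(2)*c^3 - 21*sqrt(2)*c^2/2 + 15*c^2/2 - 48*sqrt(2)*c - 35*c/2 - 245/4 - 7*sqrt(2)/4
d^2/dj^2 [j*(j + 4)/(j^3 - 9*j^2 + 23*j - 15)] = 2*(j^6 + 12*j^5 - 177*j^4 + 544*j^3 - 45*j^2 - 1620*j + 1605)/(j^9 - 27*j^8 + 312*j^7 - 2016*j^6 + 7986*j^5 - 19998*j^4 + 31472*j^3 - 29880*j^2 + 15525*j - 3375)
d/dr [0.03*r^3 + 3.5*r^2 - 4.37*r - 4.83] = 0.09*r^2 + 7.0*r - 4.37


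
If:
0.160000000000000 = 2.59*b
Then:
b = 0.06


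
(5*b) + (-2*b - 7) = 3*b - 7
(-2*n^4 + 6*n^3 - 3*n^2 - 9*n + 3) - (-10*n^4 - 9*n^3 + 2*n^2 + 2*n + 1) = 8*n^4 + 15*n^3 - 5*n^2 - 11*n + 2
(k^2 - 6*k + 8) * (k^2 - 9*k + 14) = k^4 - 15*k^3 + 76*k^2 - 156*k + 112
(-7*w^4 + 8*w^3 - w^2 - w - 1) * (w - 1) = -7*w^5 + 15*w^4 - 9*w^3 + 1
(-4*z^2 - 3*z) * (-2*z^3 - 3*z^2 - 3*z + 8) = 8*z^5 + 18*z^4 + 21*z^3 - 23*z^2 - 24*z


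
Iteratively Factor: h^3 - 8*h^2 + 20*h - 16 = (h - 2)*(h^2 - 6*h + 8) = (h - 2)^2*(h - 4)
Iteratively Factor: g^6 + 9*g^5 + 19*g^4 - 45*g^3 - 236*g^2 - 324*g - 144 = (g + 2)*(g^5 + 7*g^4 + 5*g^3 - 55*g^2 - 126*g - 72) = (g + 2)^2*(g^4 + 5*g^3 - 5*g^2 - 45*g - 36) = (g + 2)^2*(g + 4)*(g^3 + g^2 - 9*g - 9) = (g - 3)*(g + 2)^2*(g + 4)*(g^2 + 4*g + 3) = (g - 3)*(g + 2)^2*(g + 3)*(g + 4)*(g + 1)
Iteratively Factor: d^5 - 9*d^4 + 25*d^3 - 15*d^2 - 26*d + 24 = (d - 4)*(d^4 - 5*d^3 + 5*d^2 + 5*d - 6) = (d - 4)*(d + 1)*(d^3 - 6*d^2 + 11*d - 6) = (d - 4)*(d - 3)*(d + 1)*(d^2 - 3*d + 2) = (d - 4)*(d - 3)*(d - 1)*(d + 1)*(d - 2)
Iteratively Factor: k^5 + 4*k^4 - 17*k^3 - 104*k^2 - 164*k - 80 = (k + 2)*(k^4 + 2*k^3 - 21*k^2 - 62*k - 40) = (k + 2)^2*(k^3 - 21*k - 20) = (k + 1)*(k + 2)^2*(k^2 - k - 20) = (k - 5)*(k + 1)*(k + 2)^2*(k + 4)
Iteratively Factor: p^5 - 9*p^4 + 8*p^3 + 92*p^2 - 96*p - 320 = (p - 4)*(p^4 - 5*p^3 - 12*p^2 + 44*p + 80) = (p - 4)*(p + 2)*(p^3 - 7*p^2 + 2*p + 40) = (p - 5)*(p - 4)*(p + 2)*(p^2 - 2*p - 8) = (p - 5)*(p - 4)*(p + 2)^2*(p - 4)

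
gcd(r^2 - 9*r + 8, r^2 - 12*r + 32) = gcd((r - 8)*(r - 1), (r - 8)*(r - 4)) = r - 8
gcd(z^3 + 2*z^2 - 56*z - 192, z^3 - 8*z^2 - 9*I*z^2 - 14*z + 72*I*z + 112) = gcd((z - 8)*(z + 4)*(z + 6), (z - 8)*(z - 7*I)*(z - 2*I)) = z - 8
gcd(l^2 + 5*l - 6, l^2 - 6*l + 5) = l - 1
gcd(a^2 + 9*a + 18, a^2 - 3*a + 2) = 1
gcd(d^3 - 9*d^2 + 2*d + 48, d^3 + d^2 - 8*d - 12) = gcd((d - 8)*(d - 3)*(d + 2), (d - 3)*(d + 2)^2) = d^2 - d - 6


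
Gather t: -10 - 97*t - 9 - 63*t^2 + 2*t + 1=-63*t^2 - 95*t - 18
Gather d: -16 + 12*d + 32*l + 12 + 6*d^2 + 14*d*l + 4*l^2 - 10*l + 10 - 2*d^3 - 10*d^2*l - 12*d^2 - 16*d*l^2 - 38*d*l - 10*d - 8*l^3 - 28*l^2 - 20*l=-2*d^3 + d^2*(-10*l - 6) + d*(-16*l^2 - 24*l + 2) - 8*l^3 - 24*l^2 + 2*l + 6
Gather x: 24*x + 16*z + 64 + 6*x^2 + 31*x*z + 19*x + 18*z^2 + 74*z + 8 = 6*x^2 + x*(31*z + 43) + 18*z^2 + 90*z + 72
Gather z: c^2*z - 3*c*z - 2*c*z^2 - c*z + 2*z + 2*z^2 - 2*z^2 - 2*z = -2*c*z^2 + z*(c^2 - 4*c)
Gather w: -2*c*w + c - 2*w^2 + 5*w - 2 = c - 2*w^2 + w*(5 - 2*c) - 2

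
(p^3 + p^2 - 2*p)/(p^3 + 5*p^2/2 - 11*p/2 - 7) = 2*p*(p^2 + p - 2)/(2*p^3 + 5*p^2 - 11*p - 14)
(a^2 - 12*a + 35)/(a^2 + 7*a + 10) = (a^2 - 12*a + 35)/(a^2 + 7*a + 10)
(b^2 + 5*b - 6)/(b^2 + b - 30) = (b - 1)/(b - 5)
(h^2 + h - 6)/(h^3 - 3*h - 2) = (h + 3)/(h^2 + 2*h + 1)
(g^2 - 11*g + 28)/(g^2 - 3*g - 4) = (g - 7)/(g + 1)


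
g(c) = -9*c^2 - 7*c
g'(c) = -18*c - 7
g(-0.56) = 1.10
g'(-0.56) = 3.08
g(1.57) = -33.17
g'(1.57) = -35.26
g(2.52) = -74.79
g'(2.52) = -52.36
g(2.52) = -74.79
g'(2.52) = -52.36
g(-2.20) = -28.16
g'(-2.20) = 32.60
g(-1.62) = -12.28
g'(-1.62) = 22.16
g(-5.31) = -216.59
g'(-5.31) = 88.58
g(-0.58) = 1.03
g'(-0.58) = 3.44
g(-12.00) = -1212.00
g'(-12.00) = 209.00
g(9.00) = -792.00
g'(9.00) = -169.00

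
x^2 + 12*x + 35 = (x + 5)*(x + 7)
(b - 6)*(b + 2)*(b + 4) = b^3 - 28*b - 48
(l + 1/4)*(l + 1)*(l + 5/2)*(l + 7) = l^4 + 43*l^3/4 + 237*l^2/8 + 97*l/4 + 35/8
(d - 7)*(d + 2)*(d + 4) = d^3 - d^2 - 34*d - 56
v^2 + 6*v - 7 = (v - 1)*(v + 7)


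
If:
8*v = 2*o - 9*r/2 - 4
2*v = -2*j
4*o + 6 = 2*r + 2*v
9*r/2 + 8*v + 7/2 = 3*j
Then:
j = -11/4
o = -31/8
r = -15/2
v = 11/4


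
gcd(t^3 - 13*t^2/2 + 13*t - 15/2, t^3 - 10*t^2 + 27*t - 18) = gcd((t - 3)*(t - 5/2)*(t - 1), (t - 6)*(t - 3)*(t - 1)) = t^2 - 4*t + 3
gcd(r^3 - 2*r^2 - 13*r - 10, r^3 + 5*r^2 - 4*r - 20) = r + 2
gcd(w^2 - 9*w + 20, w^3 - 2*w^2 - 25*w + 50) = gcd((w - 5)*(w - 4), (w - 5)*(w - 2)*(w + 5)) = w - 5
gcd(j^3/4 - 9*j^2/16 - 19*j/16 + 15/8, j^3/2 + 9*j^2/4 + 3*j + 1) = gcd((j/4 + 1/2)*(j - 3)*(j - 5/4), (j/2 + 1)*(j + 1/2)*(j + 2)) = j + 2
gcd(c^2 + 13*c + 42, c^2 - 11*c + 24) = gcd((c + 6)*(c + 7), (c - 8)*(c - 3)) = 1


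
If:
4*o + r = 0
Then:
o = -r/4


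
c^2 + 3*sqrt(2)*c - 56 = (c - 4*sqrt(2))*(c + 7*sqrt(2))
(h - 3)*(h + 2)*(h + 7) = h^3 + 6*h^2 - 13*h - 42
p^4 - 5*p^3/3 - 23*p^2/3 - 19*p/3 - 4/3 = (p - 4)*(p + 1/3)*(p + 1)^2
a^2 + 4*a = a*(a + 4)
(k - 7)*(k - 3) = k^2 - 10*k + 21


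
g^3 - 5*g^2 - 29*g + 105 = (g - 7)*(g - 3)*(g + 5)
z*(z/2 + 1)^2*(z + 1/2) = z^4/4 + 9*z^3/8 + 3*z^2/2 + z/2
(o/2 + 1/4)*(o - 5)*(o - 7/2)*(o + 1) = o^4/2 - 7*o^3/2 + 21*o^2/8 + 11*o + 35/8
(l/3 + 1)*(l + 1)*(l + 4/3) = l^3/3 + 16*l^2/9 + 25*l/9 + 4/3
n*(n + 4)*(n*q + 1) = n^3*q + 4*n^2*q + n^2 + 4*n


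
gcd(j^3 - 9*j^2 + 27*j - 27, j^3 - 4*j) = 1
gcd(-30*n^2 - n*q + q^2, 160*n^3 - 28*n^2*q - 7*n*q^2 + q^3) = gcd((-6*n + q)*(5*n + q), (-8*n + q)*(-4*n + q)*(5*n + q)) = 5*n + q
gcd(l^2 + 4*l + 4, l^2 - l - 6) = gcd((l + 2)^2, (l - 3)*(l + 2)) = l + 2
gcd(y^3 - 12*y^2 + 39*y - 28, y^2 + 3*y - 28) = y - 4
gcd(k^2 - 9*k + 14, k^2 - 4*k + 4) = k - 2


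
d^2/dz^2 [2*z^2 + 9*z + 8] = 4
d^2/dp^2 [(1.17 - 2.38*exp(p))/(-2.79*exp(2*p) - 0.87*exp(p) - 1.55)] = (18.526158*exp(4*p) - 42.206562*exp(3*p) - 70.273683*exp(2*p) + 16.143657*exp(p) + 7.295695)*exp(p)/(21.717639*exp(6*p) + 20.316501*exp(5*p) + 42.531318*exp(4*p) + 23.232393*exp(3*p) + 23.62851*exp(2*p) + 6.270525*exp(p) + 3.723875)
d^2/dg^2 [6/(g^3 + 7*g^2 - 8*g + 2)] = 12*(-(3*g + 7)*(g^3 + 7*g^2 - 8*g + 2) + (3*g^2 + 14*g - 8)^2)/(g^3 + 7*g^2 - 8*g + 2)^3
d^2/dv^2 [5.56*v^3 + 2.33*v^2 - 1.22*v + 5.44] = 33.36*v + 4.66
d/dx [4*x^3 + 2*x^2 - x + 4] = 12*x^2 + 4*x - 1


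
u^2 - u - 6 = (u - 3)*(u + 2)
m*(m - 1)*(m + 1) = m^3 - m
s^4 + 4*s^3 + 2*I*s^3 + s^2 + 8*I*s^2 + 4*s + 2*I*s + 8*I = (s + 4)*(s - I)*(s + I)*(s + 2*I)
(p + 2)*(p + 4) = p^2 + 6*p + 8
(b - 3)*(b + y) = b^2 + b*y - 3*b - 3*y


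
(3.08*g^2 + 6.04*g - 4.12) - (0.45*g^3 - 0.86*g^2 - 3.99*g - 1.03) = -0.45*g^3 + 3.94*g^2 + 10.03*g - 3.09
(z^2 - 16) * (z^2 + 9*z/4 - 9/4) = z^4 + 9*z^3/4 - 73*z^2/4 - 36*z + 36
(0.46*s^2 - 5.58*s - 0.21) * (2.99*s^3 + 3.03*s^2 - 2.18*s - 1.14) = 1.3754*s^5 - 15.2904*s^4 - 18.5381*s^3 + 11.0037*s^2 + 6.819*s + 0.2394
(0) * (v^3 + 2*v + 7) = 0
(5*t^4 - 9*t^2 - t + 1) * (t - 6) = 5*t^5 - 30*t^4 - 9*t^3 + 53*t^2 + 7*t - 6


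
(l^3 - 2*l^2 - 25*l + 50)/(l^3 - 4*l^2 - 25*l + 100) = (l - 2)/(l - 4)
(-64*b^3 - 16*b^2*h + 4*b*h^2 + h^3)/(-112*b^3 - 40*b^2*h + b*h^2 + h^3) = (4*b - h)/(7*b - h)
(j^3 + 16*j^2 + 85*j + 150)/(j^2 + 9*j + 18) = (j^2 + 10*j + 25)/(j + 3)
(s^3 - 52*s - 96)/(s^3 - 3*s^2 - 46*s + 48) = (s + 2)/(s - 1)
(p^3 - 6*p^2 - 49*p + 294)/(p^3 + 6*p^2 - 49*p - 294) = (p - 6)/(p + 6)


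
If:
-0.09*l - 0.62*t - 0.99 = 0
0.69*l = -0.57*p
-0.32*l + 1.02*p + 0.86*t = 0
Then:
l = -0.82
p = 0.99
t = -1.48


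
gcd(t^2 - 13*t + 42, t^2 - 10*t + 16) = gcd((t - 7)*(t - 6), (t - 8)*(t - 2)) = 1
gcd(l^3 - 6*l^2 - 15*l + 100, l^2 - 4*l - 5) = l - 5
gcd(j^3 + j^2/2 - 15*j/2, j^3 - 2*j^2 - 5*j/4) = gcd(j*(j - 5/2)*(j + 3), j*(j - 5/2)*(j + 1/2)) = j^2 - 5*j/2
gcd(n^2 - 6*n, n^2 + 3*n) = n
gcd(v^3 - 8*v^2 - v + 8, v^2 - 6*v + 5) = v - 1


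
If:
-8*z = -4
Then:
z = 1/2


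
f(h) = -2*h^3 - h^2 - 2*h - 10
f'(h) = -6*h^2 - 2*h - 2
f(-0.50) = -9.00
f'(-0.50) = -2.50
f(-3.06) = 44.06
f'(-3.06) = -52.06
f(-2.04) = 6.90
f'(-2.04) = -22.89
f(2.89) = -72.41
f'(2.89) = -57.89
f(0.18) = -10.40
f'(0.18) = -2.55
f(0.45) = -11.28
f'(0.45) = -4.12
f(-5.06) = 233.62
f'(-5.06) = -145.50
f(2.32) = -45.00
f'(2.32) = -38.93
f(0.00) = -10.00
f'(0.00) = -2.00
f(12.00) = -3634.00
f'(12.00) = -890.00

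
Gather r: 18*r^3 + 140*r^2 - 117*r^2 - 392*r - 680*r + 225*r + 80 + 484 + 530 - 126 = 18*r^3 + 23*r^2 - 847*r + 968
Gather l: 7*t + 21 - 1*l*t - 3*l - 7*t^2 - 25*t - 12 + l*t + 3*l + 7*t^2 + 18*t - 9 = 0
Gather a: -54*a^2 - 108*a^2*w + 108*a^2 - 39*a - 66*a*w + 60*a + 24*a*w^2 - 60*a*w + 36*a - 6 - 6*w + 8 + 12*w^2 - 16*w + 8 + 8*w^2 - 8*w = a^2*(54 - 108*w) + a*(24*w^2 - 126*w + 57) + 20*w^2 - 30*w + 10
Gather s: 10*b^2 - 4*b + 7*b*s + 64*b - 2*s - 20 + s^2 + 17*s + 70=10*b^2 + 60*b + s^2 + s*(7*b + 15) + 50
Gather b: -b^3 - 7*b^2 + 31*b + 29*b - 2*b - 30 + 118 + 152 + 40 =-b^3 - 7*b^2 + 58*b + 280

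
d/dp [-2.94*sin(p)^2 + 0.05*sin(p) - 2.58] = (0.05 - 5.88*sin(p))*cos(p)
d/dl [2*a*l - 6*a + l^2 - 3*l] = 2*a + 2*l - 3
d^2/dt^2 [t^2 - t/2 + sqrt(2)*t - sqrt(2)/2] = 2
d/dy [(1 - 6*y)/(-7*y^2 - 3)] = 2*(-21*y^2 + 7*y + 9)/(49*y^4 + 42*y^2 + 9)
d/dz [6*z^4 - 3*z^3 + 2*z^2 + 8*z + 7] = 24*z^3 - 9*z^2 + 4*z + 8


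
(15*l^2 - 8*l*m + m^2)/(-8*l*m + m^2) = (-15*l^2 + 8*l*m - m^2)/(m*(8*l - m))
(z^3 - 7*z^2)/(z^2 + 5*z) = z*(z - 7)/(z + 5)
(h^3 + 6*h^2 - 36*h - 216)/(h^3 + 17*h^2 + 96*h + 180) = (h - 6)/(h + 5)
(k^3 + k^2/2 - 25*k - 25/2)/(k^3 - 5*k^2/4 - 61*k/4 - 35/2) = 2*(2*k^2 + 11*k + 5)/(4*k^2 + 15*k + 14)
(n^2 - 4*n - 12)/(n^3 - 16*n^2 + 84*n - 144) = (n + 2)/(n^2 - 10*n + 24)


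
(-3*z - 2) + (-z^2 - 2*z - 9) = -z^2 - 5*z - 11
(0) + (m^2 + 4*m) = m^2 + 4*m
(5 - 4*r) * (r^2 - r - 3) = -4*r^3 + 9*r^2 + 7*r - 15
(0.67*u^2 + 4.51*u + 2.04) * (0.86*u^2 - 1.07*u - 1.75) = 0.5762*u^4 + 3.1617*u^3 - 4.2438*u^2 - 10.0753*u - 3.57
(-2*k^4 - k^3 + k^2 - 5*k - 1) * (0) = 0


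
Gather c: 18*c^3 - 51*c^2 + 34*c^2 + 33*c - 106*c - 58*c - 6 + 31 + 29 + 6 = 18*c^3 - 17*c^2 - 131*c + 60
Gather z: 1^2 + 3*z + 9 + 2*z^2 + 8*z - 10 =2*z^2 + 11*z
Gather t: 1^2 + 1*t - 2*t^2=-2*t^2 + t + 1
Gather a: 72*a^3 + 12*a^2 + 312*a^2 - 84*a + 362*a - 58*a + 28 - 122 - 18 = 72*a^3 + 324*a^2 + 220*a - 112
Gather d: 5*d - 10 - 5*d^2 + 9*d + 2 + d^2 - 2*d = -4*d^2 + 12*d - 8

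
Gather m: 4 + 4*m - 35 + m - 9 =5*m - 40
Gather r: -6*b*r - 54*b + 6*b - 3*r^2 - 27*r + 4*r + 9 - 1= -48*b - 3*r^2 + r*(-6*b - 23) + 8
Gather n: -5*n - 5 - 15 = -5*n - 20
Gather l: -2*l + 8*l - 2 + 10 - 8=6*l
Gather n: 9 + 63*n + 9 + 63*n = 126*n + 18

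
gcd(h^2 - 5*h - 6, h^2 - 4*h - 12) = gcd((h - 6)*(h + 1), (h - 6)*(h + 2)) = h - 6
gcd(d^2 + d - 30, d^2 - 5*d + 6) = 1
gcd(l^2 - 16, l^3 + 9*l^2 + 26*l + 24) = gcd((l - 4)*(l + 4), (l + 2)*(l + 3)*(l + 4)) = l + 4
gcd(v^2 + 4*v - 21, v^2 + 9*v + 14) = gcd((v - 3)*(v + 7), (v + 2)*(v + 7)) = v + 7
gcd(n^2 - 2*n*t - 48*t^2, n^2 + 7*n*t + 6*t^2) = n + 6*t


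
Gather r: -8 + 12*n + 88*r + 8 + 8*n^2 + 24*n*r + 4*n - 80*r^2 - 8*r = 8*n^2 + 16*n - 80*r^2 + r*(24*n + 80)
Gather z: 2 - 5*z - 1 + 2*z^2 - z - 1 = 2*z^2 - 6*z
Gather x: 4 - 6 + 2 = 0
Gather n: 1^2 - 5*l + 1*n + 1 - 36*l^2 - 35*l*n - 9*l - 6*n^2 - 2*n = -36*l^2 - 14*l - 6*n^2 + n*(-35*l - 1) + 2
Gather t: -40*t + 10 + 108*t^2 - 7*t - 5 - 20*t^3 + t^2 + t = -20*t^3 + 109*t^2 - 46*t + 5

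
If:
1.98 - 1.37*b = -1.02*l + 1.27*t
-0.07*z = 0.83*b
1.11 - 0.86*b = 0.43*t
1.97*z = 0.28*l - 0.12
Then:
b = -0.01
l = 1.28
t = 2.60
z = 0.12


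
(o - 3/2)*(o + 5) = o^2 + 7*o/2 - 15/2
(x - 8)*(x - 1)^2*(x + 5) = x^4 - 5*x^3 - 33*x^2 + 77*x - 40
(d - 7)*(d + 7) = d^2 - 49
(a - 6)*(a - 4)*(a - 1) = a^3 - 11*a^2 + 34*a - 24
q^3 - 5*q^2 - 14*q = q*(q - 7)*(q + 2)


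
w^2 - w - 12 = (w - 4)*(w + 3)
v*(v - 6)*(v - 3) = v^3 - 9*v^2 + 18*v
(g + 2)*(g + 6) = g^2 + 8*g + 12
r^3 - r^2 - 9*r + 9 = (r - 3)*(r - 1)*(r + 3)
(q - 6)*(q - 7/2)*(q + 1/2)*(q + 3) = q^4 - 6*q^3 - 43*q^2/4 + 237*q/4 + 63/2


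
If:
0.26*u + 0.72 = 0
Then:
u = -2.77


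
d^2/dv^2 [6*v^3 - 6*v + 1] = 36*v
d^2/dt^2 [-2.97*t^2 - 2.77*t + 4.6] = -5.94000000000000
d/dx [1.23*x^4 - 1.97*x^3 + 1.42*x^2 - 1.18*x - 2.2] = 4.92*x^3 - 5.91*x^2 + 2.84*x - 1.18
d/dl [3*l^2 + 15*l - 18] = 6*l + 15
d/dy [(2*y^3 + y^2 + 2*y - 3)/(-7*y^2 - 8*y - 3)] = 2*(-7*y^4 - 16*y^3 - 6*y^2 - 24*y - 15)/(49*y^4 + 112*y^3 + 106*y^2 + 48*y + 9)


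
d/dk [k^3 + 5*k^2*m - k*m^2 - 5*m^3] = 3*k^2 + 10*k*m - m^2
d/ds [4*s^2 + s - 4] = 8*s + 1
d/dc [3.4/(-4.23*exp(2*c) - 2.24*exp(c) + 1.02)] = (28.764*exp(c) + 7.616)*exp(c)/(4.23*exp(2*c) + 2.24*exp(c) - 1.02)^2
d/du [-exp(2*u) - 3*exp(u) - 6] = (-2*exp(u) - 3)*exp(u)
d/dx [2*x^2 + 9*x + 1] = 4*x + 9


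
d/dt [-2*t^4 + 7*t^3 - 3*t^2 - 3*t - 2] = -8*t^3 + 21*t^2 - 6*t - 3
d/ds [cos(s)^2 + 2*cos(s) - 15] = -2*(cos(s) + 1)*sin(s)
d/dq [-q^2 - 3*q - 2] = -2*q - 3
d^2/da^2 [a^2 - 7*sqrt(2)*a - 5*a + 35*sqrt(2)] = 2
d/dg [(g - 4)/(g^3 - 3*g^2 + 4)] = (g^3 - 3*g^2 - 3*g*(g - 4)*(g - 2) + 4)/(g^3 - 3*g^2 + 4)^2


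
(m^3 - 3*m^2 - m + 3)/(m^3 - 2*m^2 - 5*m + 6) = (m + 1)/(m + 2)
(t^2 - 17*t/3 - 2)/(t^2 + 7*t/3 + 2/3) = (t - 6)/(t + 2)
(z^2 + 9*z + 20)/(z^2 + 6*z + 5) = (z + 4)/(z + 1)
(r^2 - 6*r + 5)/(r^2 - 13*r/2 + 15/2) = 2*(r - 1)/(2*r - 3)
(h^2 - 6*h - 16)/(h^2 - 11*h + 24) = (h + 2)/(h - 3)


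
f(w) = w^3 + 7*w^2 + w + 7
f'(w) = 3*w^2 + 14*w + 1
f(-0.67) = 9.17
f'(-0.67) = -7.03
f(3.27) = 120.09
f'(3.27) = 78.86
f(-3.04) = 40.56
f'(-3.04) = -13.84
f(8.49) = 1132.01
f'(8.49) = 336.10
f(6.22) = 524.68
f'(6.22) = 204.15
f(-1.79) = 21.90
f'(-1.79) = -14.45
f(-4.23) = 52.33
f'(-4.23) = -4.54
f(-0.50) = 8.12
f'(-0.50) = -5.25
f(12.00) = 2755.00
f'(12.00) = 601.00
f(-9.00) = -164.00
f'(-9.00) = 118.00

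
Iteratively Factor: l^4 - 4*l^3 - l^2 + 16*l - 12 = (l - 3)*(l^3 - l^2 - 4*l + 4) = (l - 3)*(l - 2)*(l^2 + l - 2) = (l - 3)*(l - 2)*(l - 1)*(l + 2)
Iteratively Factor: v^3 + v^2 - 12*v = (v)*(v^2 + v - 12) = v*(v - 3)*(v + 4)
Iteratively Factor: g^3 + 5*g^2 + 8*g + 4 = (g + 1)*(g^2 + 4*g + 4) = (g + 1)*(g + 2)*(g + 2)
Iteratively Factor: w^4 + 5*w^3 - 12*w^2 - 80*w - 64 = (w + 4)*(w^3 + w^2 - 16*w - 16) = (w - 4)*(w + 4)*(w^2 + 5*w + 4) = (w - 4)*(w + 4)^2*(w + 1)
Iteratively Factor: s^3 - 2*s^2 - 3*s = (s + 1)*(s^2 - 3*s) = s*(s + 1)*(s - 3)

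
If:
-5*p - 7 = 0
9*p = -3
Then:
No Solution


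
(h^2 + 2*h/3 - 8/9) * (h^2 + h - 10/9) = h^4 + 5*h^3/3 - 4*h^2/3 - 44*h/27 + 80/81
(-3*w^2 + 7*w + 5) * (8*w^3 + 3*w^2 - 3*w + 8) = -24*w^5 + 47*w^4 + 70*w^3 - 30*w^2 + 41*w + 40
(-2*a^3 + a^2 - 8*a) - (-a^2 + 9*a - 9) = -2*a^3 + 2*a^2 - 17*a + 9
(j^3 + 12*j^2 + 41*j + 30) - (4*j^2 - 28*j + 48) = j^3 + 8*j^2 + 69*j - 18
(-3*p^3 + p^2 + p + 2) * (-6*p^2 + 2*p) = 18*p^5 - 12*p^4 - 4*p^3 - 10*p^2 + 4*p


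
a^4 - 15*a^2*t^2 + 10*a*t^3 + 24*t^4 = (a - 3*t)*(a - 2*t)*(a + t)*(a + 4*t)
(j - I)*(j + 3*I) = j^2 + 2*I*j + 3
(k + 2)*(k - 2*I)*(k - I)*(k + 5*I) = k^4 + 2*k^3 + 2*I*k^3 + 13*k^2 + 4*I*k^2 + 26*k - 10*I*k - 20*I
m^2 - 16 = (m - 4)*(m + 4)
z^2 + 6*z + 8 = (z + 2)*(z + 4)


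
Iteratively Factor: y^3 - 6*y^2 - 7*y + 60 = (y - 5)*(y^2 - y - 12) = (y - 5)*(y - 4)*(y + 3)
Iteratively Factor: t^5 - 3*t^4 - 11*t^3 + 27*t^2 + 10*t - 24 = (t + 1)*(t^4 - 4*t^3 - 7*t^2 + 34*t - 24) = (t - 4)*(t + 1)*(t^3 - 7*t + 6) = (t - 4)*(t + 1)*(t + 3)*(t^2 - 3*t + 2) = (t - 4)*(t - 1)*(t + 1)*(t + 3)*(t - 2)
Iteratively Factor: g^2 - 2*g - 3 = (g - 3)*(g + 1)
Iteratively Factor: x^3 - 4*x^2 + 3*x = (x - 3)*(x^2 - x) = x*(x - 3)*(x - 1)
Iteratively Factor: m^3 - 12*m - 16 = (m - 4)*(m^2 + 4*m + 4) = (m - 4)*(m + 2)*(m + 2)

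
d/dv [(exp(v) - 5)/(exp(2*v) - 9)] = (-2*(exp(v) - 5)*exp(v) + exp(2*v) - 9)*exp(v)/(exp(2*v) - 9)^2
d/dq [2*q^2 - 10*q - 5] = 4*q - 10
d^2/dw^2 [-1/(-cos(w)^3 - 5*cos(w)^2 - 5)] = ((1 - cos(4*w))*(3*cos(w) + 10)^2 + (3*cos(w) + 40*cos(2*w) + 9*cos(3*w))*(cos(w)^3 + 5*cos(w)^2 + 5))/(4*(cos(w)^3 + 5*cos(w)^2 + 5)^3)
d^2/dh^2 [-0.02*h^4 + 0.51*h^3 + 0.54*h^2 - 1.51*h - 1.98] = -0.24*h^2 + 3.06*h + 1.08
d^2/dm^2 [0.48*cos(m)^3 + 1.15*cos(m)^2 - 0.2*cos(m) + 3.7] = -0.16*cos(m) - 2.3*cos(2*m) - 1.08*cos(3*m)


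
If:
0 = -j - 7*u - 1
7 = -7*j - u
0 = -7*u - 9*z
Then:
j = -1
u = 0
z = 0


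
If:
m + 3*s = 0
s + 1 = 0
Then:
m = 3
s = -1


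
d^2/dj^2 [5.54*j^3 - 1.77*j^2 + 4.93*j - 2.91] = 33.24*j - 3.54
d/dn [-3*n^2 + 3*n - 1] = 3 - 6*n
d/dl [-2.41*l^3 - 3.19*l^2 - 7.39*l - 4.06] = -7.23*l^2 - 6.38*l - 7.39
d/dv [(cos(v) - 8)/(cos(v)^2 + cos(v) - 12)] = (cos(v)^2 - 16*cos(v) + 4)*sin(v)/(cos(v)^2 + cos(v) - 12)^2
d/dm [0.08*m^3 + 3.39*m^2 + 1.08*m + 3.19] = 0.24*m^2 + 6.78*m + 1.08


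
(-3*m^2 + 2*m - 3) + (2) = -3*m^2 + 2*m - 1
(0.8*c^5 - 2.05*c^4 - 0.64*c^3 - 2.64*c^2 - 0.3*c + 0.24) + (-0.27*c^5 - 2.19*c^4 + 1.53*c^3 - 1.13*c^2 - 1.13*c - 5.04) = 0.53*c^5 - 4.24*c^4 + 0.89*c^3 - 3.77*c^2 - 1.43*c - 4.8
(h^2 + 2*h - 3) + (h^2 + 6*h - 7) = 2*h^2 + 8*h - 10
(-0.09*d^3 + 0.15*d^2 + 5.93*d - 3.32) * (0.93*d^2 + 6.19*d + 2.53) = -0.0837*d^5 - 0.4176*d^4 + 6.2157*d^3 + 33.9986*d^2 - 5.5479*d - 8.3996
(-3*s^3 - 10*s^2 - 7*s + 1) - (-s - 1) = -3*s^3 - 10*s^2 - 6*s + 2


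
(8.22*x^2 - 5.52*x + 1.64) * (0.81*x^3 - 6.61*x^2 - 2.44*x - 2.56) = 6.6582*x^5 - 58.8054*x^4 + 17.7588*x^3 - 18.4148*x^2 + 10.1296*x - 4.1984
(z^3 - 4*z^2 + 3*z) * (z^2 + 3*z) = z^5 - z^4 - 9*z^3 + 9*z^2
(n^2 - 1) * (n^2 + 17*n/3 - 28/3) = n^4 + 17*n^3/3 - 31*n^2/3 - 17*n/3 + 28/3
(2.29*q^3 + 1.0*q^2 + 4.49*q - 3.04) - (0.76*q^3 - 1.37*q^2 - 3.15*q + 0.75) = 1.53*q^3 + 2.37*q^2 + 7.64*q - 3.79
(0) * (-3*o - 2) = 0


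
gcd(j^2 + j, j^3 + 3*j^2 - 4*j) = j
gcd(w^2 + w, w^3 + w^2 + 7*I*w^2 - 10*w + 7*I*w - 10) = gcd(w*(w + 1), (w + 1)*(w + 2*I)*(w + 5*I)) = w + 1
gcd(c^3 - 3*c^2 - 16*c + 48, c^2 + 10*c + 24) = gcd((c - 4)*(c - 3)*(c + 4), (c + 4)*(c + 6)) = c + 4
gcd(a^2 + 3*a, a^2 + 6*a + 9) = a + 3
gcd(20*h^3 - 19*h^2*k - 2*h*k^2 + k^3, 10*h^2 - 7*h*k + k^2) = 5*h - k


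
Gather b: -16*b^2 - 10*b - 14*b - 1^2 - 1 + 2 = -16*b^2 - 24*b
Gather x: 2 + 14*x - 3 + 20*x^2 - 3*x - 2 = 20*x^2 + 11*x - 3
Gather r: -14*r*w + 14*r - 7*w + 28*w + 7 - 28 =r*(14 - 14*w) + 21*w - 21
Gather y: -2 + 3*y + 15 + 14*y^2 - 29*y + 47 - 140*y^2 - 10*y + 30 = -126*y^2 - 36*y + 90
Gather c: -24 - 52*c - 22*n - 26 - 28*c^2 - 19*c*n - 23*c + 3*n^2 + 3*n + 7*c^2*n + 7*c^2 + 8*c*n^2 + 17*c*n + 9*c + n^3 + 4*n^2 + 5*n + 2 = c^2*(7*n - 21) + c*(8*n^2 - 2*n - 66) + n^3 + 7*n^2 - 14*n - 48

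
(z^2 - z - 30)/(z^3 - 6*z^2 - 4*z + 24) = (z + 5)/(z^2 - 4)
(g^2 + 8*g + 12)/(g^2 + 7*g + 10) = (g + 6)/(g + 5)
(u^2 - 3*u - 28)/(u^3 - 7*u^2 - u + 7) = (u + 4)/(u^2 - 1)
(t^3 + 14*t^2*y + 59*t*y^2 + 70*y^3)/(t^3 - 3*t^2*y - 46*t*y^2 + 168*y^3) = (t^2 + 7*t*y + 10*y^2)/(t^2 - 10*t*y + 24*y^2)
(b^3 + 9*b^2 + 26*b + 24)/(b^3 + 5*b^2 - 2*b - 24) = (b + 2)/(b - 2)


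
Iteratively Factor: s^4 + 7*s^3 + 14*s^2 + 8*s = (s)*(s^3 + 7*s^2 + 14*s + 8) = s*(s + 1)*(s^2 + 6*s + 8) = s*(s + 1)*(s + 4)*(s + 2)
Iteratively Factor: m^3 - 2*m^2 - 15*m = (m + 3)*(m^2 - 5*m) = (m - 5)*(m + 3)*(m)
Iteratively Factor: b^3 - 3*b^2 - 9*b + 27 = (b - 3)*(b^2 - 9) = (b - 3)*(b + 3)*(b - 3)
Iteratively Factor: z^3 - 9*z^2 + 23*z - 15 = (z - 5)*(z^2 - 4*z + 3) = (z - 5)*(z - 3)*(z - 1)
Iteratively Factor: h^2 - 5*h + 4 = (h - 4)*(h - 1)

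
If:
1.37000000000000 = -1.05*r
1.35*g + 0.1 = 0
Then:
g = -0.07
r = -1.30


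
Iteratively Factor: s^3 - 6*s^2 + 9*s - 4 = (s - 1)*(s^2 - 5*s + 4) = (s - 4)*(s - 1)*(s - 1)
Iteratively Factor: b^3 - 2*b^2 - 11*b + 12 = (b - 1)*(b^2 - b - 12) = (b - 1)*(b + 3)*(b - 4)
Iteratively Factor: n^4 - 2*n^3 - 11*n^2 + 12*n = (n + 3)*(n^3 - 5*n^2 + 4*n) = (n - 1)*(n + 3)*(n^2 - 4*n) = n*(n - 1)*(n + 3)*(n - 4)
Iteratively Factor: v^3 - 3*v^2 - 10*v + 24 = (v - 2)*(v^2 - v - 12) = (v - 4)*(v - 2)*(v + 3)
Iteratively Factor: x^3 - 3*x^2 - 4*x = (x)*(x^2 - 3*x - 4) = x*(x - 4)*(x + 1)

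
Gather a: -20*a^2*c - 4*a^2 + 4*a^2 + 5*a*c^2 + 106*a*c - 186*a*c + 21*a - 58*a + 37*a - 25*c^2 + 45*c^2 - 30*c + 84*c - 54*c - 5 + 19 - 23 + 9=-20*a^2*c + a*(5*c^2 - 80*c) + 20*c^2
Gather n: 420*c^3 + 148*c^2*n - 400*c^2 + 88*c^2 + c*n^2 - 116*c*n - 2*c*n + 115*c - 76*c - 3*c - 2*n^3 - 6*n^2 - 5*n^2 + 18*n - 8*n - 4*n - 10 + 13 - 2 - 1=420*c^3 - 312*c^2 + 36*c - 2*n^3 + n^2*(c - 11) + n*(148*c^2 - 118*c + 6)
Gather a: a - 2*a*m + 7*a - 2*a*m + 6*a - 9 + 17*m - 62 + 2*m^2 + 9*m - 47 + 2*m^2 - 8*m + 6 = a*(14 - 4*m) + 4*m^2 + 18*m - 112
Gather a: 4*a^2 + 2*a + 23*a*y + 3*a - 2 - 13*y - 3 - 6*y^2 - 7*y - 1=4*a^2 + a*(23*y + 5) - 6*y^2 - 20*y - 6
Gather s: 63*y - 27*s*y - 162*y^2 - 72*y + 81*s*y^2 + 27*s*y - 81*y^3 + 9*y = 81*s*y^2 - 81*y^3 - 162*y^2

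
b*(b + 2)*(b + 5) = b^3 + 7*b^2 + 10*b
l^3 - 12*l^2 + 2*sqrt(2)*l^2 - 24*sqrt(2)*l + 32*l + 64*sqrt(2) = (l - 8)*(l - 4)*(l + 2*sqrt(2))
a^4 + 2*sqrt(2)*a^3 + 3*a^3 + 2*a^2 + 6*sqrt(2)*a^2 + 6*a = a*(a + 3)*(a + sqrt(2))^2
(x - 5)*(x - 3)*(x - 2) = x^3 - 10*x^2 + 31*x - 30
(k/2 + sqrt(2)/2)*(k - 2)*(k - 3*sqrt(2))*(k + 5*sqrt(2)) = k^4/2 - k^3 + 3*sqrt(2)*k^3/2 - 13*k^2 - 3*sqrt(2)*k^2 - 15*sqrt(2)*k + 26*k + 30*sqrt(2)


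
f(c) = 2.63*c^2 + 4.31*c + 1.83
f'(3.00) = 20.09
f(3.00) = 38.43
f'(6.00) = 35.87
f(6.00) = 122.37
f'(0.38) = 6.31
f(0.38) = 3.85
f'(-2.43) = -8.47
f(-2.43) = 6.89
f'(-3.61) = -14.68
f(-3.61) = 20.55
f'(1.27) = 10.99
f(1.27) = 11.55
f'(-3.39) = -13.52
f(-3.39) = 17.44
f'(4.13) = 26.03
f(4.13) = 64.49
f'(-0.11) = 3.73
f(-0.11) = 1.39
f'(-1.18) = -1.90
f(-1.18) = 0.41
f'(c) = 5.26*c + 4.31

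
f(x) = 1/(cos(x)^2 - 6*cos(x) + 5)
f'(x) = (2*sin(x)*cos(x) - 6*sin(x))/(cos(x)^2 - 6*cos(x) + 5)^2 = 2*(cos(x) - 3)*sin(x)/(cos(x)^2 - 6*cos(x) + 5)^2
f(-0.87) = 0.65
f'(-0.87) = 1.50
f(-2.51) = 0.10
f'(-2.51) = 0.04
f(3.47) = 0.09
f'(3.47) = 0.02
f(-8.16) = 0.14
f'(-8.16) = 0.13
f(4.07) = 0.11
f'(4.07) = 0.07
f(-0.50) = 1.98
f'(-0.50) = 7.99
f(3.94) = 0.10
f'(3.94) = 0.06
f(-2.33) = 0.10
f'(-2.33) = 0.06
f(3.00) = 0.08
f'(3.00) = -0.00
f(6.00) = 6.21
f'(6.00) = 44.03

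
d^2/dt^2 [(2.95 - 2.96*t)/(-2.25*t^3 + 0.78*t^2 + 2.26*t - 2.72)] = (89.91*t^5 - 210.3813*t^4 + 116.540928*t^3 - 138.14658*t^2 + 114.802056*t - 6.26085599999999)/(11.390625*t^9 - 11.84625*t^8 - 30.21705*t^7 + 64.633248*t^6 + 1.70974799999999*t^5 - 89.97444*t^4 + 67.16492*t^3 + 24.36576*t^2 - 50.161152*t + 20.123648)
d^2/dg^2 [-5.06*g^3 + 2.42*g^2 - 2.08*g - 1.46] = 4.84 - 30.36*g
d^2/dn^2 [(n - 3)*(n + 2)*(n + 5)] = 6*n + 8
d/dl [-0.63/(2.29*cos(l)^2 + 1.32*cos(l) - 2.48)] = -(2.8854*cos(l) + 0.8316)*sin(l)/(2.29*cos(l)^2 + 1.32*cos(l) - 2.48)^2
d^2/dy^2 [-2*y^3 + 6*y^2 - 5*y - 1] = 12 - 12*y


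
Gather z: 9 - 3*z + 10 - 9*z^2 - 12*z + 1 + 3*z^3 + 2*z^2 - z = 3*z^3 - 7*z^2 - 16*z + 20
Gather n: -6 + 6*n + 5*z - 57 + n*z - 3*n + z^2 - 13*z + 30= n*(z + 3) + z^2 - 8*z - 33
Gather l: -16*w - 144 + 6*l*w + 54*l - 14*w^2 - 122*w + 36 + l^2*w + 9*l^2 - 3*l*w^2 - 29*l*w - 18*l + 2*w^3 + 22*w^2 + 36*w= l^2*(w + 9) + l*(-3*w^2 - 23*w + 36) + 2*w^3 + 8*w^2 - 102*w - 108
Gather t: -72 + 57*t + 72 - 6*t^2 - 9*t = -6*t^2 + 48*t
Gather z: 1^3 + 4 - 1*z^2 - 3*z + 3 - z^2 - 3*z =-2*z^2 - 6*z + 8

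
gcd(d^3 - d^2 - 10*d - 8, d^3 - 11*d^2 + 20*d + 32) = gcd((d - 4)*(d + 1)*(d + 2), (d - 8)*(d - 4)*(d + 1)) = d^2 - 3*d - 4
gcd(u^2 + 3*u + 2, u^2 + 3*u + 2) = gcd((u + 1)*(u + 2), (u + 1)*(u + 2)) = u^2 + 3*u + 2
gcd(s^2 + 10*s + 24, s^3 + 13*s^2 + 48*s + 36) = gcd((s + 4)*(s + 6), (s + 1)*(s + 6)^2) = s + 6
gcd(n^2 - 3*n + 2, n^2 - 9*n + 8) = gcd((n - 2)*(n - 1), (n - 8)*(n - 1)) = n - 1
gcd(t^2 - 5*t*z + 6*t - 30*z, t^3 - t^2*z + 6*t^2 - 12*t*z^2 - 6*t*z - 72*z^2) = t + 6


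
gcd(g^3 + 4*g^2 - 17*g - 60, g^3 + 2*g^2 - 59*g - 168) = g + 3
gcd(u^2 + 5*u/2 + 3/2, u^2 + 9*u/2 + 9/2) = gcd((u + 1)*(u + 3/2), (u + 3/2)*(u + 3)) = u + 3/2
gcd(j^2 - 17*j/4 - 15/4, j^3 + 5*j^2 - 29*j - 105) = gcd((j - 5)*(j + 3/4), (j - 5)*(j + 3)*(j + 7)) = j - 5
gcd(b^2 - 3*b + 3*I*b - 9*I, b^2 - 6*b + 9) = b - 3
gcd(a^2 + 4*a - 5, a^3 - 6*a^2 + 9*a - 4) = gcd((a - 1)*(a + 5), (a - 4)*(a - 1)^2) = a - 1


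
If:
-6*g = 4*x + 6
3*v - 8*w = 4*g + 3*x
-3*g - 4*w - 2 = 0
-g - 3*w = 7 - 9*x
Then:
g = -76/49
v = 155/294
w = 65/98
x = 81/98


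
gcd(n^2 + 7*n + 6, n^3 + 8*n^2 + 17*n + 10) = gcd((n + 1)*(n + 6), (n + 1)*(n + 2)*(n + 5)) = n + 1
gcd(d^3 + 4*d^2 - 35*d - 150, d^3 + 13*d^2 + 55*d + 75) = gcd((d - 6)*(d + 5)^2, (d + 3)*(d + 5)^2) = d^2 + 10*d + 25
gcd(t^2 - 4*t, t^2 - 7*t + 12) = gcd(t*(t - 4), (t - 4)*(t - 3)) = t - 4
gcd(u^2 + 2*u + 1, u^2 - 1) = u + 1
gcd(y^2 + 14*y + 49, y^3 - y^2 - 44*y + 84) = y + 7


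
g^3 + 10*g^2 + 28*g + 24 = (g + 2)^2*(g + 6)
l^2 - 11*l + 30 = (l - 6)*(l - 5)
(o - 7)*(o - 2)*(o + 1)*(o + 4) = o^4 - 4*o^3 - 27*o^2 + 34*o + 56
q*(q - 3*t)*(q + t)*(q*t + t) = q^4*t - 2*q^3*t^2 + q^3*t - 3*q^2*t^3 - 2*q^2*t^2 - 3*q*t^3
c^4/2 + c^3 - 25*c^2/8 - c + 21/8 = (c/2 + 1/2)*(c - 3/2)*(c - 1)*(c + 7/2)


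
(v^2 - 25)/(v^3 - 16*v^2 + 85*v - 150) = (v + 5)/(v^2 - 11*v + 30)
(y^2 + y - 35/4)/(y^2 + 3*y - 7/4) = (2*y - 5)/(2*y - 1)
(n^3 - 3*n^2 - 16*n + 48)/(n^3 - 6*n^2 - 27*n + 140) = (n^2 + n - 12)/(n^2 - 2*n - 35)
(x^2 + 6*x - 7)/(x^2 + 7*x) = (x - 1)/x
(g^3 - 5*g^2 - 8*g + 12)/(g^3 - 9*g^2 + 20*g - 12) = (g + 2)/(g - 2)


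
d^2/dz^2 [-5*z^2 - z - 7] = -10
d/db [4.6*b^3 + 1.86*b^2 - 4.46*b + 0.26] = 13.8*b^2 + 3.72*b - 4.46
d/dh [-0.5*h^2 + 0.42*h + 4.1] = 0.42 - 1.0*h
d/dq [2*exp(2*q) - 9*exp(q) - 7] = (4*exp(q) - 9)*exp(q)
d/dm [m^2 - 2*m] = 2*m - 2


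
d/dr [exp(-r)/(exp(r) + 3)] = (-2*exp(r) - 3)*exp(-r)/(exp(2*r) + 6*exp(r) + 9)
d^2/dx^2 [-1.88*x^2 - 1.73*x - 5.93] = -3.76000000000000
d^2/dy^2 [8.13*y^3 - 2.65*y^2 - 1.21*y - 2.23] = 48.78*y - 5.3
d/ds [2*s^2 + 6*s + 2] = 4*s + 6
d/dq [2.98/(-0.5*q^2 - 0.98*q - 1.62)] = (2.98*q + 2.9204)/(0.5*q^2 + 0.98*q + 1.62)^2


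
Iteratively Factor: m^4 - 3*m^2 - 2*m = (m + 1)*(m^3 - m^2 - 2*m) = m*(m + 1)*(m^2 - m - 2) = m*(m - 2)*(m + 1)*(m + 1)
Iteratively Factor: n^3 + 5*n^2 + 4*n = (n)*(n^2 + 5*n + 4) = n*(n + 4)*(n + 1)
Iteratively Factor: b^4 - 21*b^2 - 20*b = (b + 1)*(b^3 - b^2 - 20*b) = (b + 1)*(b + 4)*(b^2 - 5*b) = (b - 5)*(b + 1)*(b + 4)*(b)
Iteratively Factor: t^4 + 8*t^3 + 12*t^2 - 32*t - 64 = (t + 2)*(t^3 + 6*t^2 - 32) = (t - 2)*(t + 2)*(t^2 + 8*t + 16) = (t - 2)*(t + 2)*(t + 4)*(t + 4)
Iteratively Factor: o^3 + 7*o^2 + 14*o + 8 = (o + 1)*(o^2 + 6*o + 8) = (o + 1)*(o + 4)*(o + 2)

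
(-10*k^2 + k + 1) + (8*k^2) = -2*k^2 + k + 1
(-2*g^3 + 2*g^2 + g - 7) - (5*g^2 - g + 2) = -2*g^3 - 3*g^2 + 2*g - 9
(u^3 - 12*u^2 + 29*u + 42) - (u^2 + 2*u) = u^3 - 13*u^2 + 27*u + 42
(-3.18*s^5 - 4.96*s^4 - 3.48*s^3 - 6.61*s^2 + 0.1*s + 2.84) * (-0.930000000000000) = 2.9574*s^5 + 4.6128*s^4 + 3.2364*s^3 + 6.1473*s^2 - 0.093*s - 2.6412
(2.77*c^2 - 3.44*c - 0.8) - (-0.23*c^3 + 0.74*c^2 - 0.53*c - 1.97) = 0.23*c^3 + 2.03*c^2 - 2.91*c + 1.17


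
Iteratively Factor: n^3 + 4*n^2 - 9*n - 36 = (n - 3)*(n^2 + 7*n + 12) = (n - 3)*(n + 3)*(n + 4)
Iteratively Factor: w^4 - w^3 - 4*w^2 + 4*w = (w)*(w^3 - w^2 - 4*w + 4) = w*(w - 2)*(w^2 + w - 2) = w*(w - 2)*(w + 2)*(w - 1)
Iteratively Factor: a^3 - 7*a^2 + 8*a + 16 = (a - 4)*(a^2 - 3*a - 4) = (a - 4)^2*(a + 1)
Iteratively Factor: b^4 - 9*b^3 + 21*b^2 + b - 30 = (b - 5)*(b^3 - 4*b^2 + b + 6) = (b - 5)*(b - 3)*(b^2 - b - 2) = (b - 5)*(b - 3)*(b + 1)*(b - 2)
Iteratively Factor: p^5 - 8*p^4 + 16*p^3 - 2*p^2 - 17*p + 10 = (p - 2)*(p^4 - 6*p^3 + 4*p^2 + 6*p - 5) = (p - 2)*(p - 1)*(p^3 - 5*p^2 - p + 5) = (p - 2)*(p - 1)^2*(p^2 - 4*p - 5) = (p - 5)*(p - 2)*(p - 1)^2*(p + 1)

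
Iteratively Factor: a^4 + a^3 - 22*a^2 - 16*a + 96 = (a + 4)*(a^3 - 3*a^2 - 10*a + 24) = (a - 4)*(a + 4)*(a^2 + a - 6) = (a - 4)*(a + 3)*(a + 4)*(a - 2)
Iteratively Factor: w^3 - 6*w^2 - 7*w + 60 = (w + 3)*(w^2 - 9*w + 20) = (w - 5)*(w + 3)*(w - 4)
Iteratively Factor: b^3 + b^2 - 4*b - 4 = (b + 2)*(b^2 - b - 2) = (b + 1)*(b + 2)*(b - 2)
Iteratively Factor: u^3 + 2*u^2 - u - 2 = (u + 1)*(u^2 + u - 2) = (u + 1)*(u + 2)*(u - 1)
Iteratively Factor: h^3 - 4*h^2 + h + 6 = (h + 1)*(h^2 - 5*h + 6) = (h - 2)*(h + 1)*(h - 3)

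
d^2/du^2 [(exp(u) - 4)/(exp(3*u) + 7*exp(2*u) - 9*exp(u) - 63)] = (4*exp(6*u) - 15*exp(5*u) - 223*exp(4*u) + 170*exp(3*u) + 1134*exp(2*u) - 7947*exp(u) + 6237)*exp(u)/(exp(9*u) + 21*exp(8*u) + 120*exp(7*u) - 224*exp(6*u) - 3726*exp(5*u) - 4158*exp(4*u) + 34992*exp(3*u) + 68040*exp(2*u) - 107163*exp(u) - 250047)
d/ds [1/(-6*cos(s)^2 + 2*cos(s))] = (sin(s)/cos(s)^2 - 6*tan(s))/(2*(3*cos(s) - 1)^2)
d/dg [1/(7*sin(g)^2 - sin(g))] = (-14/tan(g) + cos(g)/sin(g)^2)/(7*sin(g) - 1)^2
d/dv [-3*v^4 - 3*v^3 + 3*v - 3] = -12*v^3 - 9*v^2 + 3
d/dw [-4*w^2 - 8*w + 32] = -8*w - 8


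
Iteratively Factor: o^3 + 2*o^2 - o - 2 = (o + 1)*(o^2 + o - 2) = (o + 1)*(o + 2)*(o - 1)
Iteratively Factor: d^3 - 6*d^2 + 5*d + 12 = (d + 1)*(d^2 - 7*d + 12) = (d - 4)*(d + 1)*(d - 3)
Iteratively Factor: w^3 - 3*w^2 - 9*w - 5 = (w - 5)*(w^2 + 2*w + 1) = (w - 5)*(w + 1)*(w + 1)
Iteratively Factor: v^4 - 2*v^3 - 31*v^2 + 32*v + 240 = (v - 5)*(v^3 + 3*v^2 - 16*v - 48) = (v - 5)*(v + 3)*(v^2 - 16) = (v - 5)*(v - 4)*(v + 3)*(v + 4)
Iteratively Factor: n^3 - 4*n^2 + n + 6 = (n + 1)*(n^2 - 5*n + 6) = (n - 3)*(n + 1)*(n - 2)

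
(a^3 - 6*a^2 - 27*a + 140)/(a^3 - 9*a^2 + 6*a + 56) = (a + 5)/(a + 2)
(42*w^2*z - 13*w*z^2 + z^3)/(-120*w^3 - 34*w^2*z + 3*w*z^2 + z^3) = z*(-7*w + z)/(20*w^2 + 9*w*z + z^2)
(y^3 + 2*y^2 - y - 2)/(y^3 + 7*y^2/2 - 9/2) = 2*(y^2 + 3*y + 2)/(2*y^2 + 9*y + 9)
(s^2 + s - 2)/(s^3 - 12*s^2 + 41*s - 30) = (s + 2)/(s^2 - 11*s + 30)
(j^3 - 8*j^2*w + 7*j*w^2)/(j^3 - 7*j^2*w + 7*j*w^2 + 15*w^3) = j*(j^2 - 8*j*w + 7*w^2)/(j^3 - 7*j^2*w + 7*j*w^2 + 15*w^3)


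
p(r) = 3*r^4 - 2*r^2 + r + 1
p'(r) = 12*r^3 - 4*r + 1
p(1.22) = 5.89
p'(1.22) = 17.91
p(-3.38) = 366.32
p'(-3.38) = -448.85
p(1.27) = 6.85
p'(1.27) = 20.50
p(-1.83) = 26.12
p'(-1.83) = -65.22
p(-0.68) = 0.04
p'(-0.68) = -0.05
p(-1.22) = 3.45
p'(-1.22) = -15.91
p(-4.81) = 1555.76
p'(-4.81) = -1315.18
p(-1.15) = 2.45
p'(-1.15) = -12.65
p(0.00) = 1.00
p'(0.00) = 1.00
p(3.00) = 229.00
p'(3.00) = 313.00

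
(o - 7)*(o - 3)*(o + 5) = o^3 - 5*o^2 - 29*o + 105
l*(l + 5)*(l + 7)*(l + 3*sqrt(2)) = l^4 + 3*sqrt(2)*l^3 + 12*l^3 + 35*l^2 + 36*sqrt(2)*l^2 + 105*sqrt(2)*l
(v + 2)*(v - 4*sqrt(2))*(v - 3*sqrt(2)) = v^3 - 7*sqrt(2)*v^2 + 2*v^2 - 14*sqrt(2)*v + 24*v + 48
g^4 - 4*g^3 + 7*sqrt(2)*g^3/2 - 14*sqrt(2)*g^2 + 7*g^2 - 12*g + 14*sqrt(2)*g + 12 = (g - 2)^2*(g + sqrt(2)/2)*(g + 3*sqrt(2))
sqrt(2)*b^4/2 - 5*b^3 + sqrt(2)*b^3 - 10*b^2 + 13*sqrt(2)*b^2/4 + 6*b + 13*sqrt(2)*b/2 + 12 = (b + 2)*(b - 4*sqrt(2))*(b - 3*sqrt(2)/2)*(sqrt(2)*b/2 + 1/2)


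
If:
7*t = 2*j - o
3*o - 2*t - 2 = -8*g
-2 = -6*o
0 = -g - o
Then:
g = -1/3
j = -25/4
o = 1/3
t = -11/6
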